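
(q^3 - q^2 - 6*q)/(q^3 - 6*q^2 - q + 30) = q/(q - 5)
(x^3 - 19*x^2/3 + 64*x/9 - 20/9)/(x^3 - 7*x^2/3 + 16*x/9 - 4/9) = (x - 5)/(x - 1)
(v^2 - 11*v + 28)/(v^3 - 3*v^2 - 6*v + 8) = (v - 7)/(v^2 + v - 2)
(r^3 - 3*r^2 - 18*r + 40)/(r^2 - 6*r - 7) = (-r^3 + 3*r^2 + 18*r - 40)/(-r^2 + 6*r + 7)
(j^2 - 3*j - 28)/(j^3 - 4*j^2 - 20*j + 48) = (j - 7)/(j^2 - 8*j + 12)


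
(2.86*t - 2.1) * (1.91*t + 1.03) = 5.4626*t^2 - 1.0652*t - 2.163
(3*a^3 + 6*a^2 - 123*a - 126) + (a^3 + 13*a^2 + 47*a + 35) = 4*a^3 + 19*a^2 - 76*a - 91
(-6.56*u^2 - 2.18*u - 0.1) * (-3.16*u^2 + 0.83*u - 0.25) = 20.7296*u^4 + 1.444*u^3 + 0.1466*u^2 + 0.462*u + 0.025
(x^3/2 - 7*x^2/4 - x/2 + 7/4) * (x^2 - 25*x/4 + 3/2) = x^5/2 - 39*x^4/8 + 179*x^3/16 + 9*x^2/4 - 187*x/16 + 21/8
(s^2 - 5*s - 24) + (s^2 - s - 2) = 2*s^2 - 6*s - 26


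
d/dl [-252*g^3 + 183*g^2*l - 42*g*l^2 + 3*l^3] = 183*g^2 - 84*g*l + 9*l^2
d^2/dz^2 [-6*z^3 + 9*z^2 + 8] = 18 - 36*z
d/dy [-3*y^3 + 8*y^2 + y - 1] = -9*y^2 + 16*y + 1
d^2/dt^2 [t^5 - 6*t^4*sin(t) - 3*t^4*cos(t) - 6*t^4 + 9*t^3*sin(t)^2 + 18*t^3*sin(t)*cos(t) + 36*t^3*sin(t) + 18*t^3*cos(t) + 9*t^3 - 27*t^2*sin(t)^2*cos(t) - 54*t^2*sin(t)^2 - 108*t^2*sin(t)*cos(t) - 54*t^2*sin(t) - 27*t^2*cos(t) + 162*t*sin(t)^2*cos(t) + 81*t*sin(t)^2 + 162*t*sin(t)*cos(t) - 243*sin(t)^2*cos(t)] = 6*t^4*sin(t) + 3*t^4*cos(t) - 12*t^3*sin(t) - 36*t^3*sin(2*t) - 66*t^3*cos(t) + 18*t^3*cos(2*t) + 20*t^3 - 126*t^2*sin(t) + 270*t^2*sin(2*t) + 855*t^2*cos(t)/4 - 243*t^2*cos(3*t)/4 - 72*t^2 + 351*t*sin(t) - 486*t*sin(2*t) - 81*t*sin(3*t) - 297*t*cos(t)/2 - 297*t*cos(2*t) + 729*t*cos(3*t)/2 + 81*t - 729*sin(t) + 54*sin(2*t) + 243*sin(3*t) + 2133*cos(t)/4 + 378*cos(2*t) - 2133*cos(3*t)/4 - 540*sqrt(2)*cos(t + pi/4) - 54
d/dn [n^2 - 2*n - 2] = 2*n - 2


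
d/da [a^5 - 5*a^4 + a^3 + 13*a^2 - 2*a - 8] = 5*a^4 - 20*a^3 + 3*a^2 + 26*a - 2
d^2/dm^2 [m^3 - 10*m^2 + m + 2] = 6*m - 20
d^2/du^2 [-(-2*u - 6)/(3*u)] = 4/u^3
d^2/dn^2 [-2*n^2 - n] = -4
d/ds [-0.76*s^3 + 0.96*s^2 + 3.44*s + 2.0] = -2.28*s^2 + 1.92*s + 3.44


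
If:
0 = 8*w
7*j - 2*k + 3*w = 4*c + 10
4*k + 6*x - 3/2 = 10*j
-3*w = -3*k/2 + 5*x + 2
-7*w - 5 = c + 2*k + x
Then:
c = -7751/2252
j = -384/563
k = -567/1126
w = 0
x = -1241/2252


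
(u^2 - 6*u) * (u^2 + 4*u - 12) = u^4 - 2*u^3 - 36*u^2 + 72*u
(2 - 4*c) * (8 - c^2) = 4*c^3 - 2*c^2 - 32*c + 16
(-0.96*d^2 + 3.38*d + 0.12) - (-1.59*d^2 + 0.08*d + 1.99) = 0.63*d^2 + 3.3*d - 1.87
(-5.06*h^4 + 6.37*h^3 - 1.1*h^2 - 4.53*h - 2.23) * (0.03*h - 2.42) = -0.1518*h^5 + 12.4363*h^4 - 15.4484*h^3 + 2.5261*h^2 + 10.8957*h + 5.3966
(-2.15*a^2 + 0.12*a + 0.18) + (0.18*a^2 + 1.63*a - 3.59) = -1.97*a^2 + 1.75*a - 3.41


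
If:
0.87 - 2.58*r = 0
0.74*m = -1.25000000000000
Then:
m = -1.69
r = 0.34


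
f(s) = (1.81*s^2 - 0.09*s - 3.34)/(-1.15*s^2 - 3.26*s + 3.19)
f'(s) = (2.3*s + 3.26)*(1.81*s^2 - 0.09*s - 3.34)/(-1.15*s^2 - 3.26*s + 3.19)^2 + (3.62*s - 0.09)/(-1.15*s^2 - 3.26*s + 3.19) = (-6.0041*s^2 + 3.8658*s - 11.1755)/(1.3225*s^4 + 7.498*s^3 + 3.2906*s^2 - 20.7988*s + 10.1761)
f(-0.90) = -0.35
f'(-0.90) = -0.72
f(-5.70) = -3.59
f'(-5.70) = -0.94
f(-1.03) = -0.25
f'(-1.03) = -0.76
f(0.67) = -5.29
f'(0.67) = -47.07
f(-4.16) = -9.00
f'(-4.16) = -13.22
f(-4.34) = -7.20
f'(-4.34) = -7.55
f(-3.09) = 6.23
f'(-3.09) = -15.43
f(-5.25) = -4.13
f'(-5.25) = -1.52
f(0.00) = -1.05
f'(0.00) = -1.10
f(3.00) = -0.75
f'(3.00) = -0.19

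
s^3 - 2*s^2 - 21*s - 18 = (s - 6)*(s + 1)*(s + 3)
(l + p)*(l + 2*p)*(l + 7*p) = l^3 + 10*l^2*p + 23*l*p^2 + 14*p^3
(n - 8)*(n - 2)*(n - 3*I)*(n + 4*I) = n^4 - 10*n^3 + I*n^3 + 28*n^2 - 10*I*n^2 - 120*n + 16*I*n + 192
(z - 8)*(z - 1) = z^2 - 9*z + 8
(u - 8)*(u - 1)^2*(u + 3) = u^4 - 7*u^3 - 13*u^2 + 43*u - 24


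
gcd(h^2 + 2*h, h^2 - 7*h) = h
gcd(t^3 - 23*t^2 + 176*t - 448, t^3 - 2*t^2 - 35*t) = t - 7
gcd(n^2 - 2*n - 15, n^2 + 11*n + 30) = 1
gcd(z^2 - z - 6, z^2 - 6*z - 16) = z + 2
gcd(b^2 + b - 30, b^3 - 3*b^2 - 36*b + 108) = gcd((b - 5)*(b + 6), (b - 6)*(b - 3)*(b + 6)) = b + 6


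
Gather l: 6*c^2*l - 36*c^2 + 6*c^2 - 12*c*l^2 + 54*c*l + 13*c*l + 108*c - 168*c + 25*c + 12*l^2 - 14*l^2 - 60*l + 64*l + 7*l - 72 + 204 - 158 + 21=-30*c^2 - 35*c + l^2*(-12*c - 2) + l*(6*c^2 + 67*c + 11) - 5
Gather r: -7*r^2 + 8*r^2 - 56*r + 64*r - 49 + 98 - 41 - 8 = r^2 + 8*r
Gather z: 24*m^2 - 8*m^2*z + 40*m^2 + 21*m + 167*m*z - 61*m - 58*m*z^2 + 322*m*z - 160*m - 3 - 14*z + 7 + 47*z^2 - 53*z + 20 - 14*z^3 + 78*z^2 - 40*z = 64*m^2 - 200*m - 14*z^3 + z^2*(125 - 58*m) + z*(-8*m^2 + 489*m - 107) + 24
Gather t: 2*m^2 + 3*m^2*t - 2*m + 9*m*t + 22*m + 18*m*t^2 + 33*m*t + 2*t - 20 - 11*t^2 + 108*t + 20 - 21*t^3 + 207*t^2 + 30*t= 2*m^2 + 20*m - 21*t^3 + t^2*(18*m + 196) + t*(3*m^2 + 42*m + 140)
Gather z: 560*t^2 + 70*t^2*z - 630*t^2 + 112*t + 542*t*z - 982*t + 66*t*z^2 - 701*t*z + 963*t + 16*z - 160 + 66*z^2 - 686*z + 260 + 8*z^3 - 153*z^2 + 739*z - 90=-70*t^2 + 93*t + 8*z^3 + z^2*(66*t - 87) + z*(70*t^2 - 159*t + 69) + 10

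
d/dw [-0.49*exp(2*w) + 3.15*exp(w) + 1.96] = (3.15 - 0.98*exp(w))*exp(w)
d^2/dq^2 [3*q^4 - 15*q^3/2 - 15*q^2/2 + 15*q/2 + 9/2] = 36*q^2 - 45*q - 15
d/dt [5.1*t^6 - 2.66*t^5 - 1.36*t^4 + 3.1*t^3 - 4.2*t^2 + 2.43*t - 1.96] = 30.6*t^5 - 13.3*t^4 - 5.44*t^3 + 9.3*t^2 - 8.4*t + 2.43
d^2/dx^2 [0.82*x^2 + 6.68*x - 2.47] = 1.64000000000000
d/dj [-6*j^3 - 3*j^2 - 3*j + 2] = -18*j^2 - 6*j - 3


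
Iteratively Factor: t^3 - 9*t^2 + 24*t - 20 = (t - 5)*(t^2 - 4*t + 4) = (t - 5)*(t - 2)*(t - 2)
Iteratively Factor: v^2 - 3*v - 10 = (v - 5)*(v + 2)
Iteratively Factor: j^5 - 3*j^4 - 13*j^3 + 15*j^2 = (j)*(j^4 - 3*j^3 - 13*j^2 + 15*j) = j*(j + 3)*(j^3 - 6*j^2 + 5*j) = j*(j - 1)*(j + 3)*(j^2 - 5*j) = j^2*(j - 1)*(j + 3)*(j - 5)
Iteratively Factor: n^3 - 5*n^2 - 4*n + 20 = (n - 2)*(n^2 - 3*n - 10) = (n - 2)*(n + 2)*(n - 5)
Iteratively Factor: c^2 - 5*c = (c)*(c - 5)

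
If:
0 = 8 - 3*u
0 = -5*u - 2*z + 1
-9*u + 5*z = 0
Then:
No Solution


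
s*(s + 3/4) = s^2 + 3*s/4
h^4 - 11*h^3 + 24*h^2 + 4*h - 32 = (h - 8)*(h - 2)^2*(h + 1)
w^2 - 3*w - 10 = (w - 5)*(w + 2)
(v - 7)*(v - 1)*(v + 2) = v^3 - 6*v^2 - 9*v + 14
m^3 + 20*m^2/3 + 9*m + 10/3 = (m + 2/3)*(m + 1)*(m + 5)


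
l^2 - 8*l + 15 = (l - 5)*(l - 3)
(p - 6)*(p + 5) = p^2 - p - 30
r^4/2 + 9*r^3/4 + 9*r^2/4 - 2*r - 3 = (r/2 + 1)*(r - 1)*(r + 3/2)*(r + 2)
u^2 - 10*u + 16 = (u - 8)*(u - 2)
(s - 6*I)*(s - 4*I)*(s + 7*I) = s^3 - 3*I*s^2 + 46*s - 168*I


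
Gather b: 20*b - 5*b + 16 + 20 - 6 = 15*b + 30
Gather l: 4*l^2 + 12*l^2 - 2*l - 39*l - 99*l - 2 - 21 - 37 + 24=16*l^2 - 140*l - 36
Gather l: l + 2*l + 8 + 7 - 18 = 3*l - 3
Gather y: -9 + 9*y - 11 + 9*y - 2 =18*y - 22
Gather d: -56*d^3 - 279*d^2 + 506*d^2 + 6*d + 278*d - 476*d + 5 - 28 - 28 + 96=-56*d^3 + 227*d^2 - 192*d + 45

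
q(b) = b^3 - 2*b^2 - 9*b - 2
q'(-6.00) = 123.00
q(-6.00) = -236.00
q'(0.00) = -9.00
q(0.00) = -2.00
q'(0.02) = -9.08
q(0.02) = -2.18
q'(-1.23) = 0.46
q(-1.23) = 4.18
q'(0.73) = -10.32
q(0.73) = -9.25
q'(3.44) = 12.74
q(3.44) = -15.92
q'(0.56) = -10.30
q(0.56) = -7.49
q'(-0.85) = -3.43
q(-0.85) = 3.59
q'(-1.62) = 5.35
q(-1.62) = 3.08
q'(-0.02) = -8.92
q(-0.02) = -1.82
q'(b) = 3*b^2 - 4*b - 9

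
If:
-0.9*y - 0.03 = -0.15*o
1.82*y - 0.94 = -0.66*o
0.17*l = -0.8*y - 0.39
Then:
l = -2.95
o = 1.04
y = 0.14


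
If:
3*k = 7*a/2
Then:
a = 6*k/7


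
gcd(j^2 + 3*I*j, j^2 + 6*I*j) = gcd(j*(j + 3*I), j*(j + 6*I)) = j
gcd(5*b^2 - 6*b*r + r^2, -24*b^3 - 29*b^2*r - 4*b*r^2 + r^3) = 1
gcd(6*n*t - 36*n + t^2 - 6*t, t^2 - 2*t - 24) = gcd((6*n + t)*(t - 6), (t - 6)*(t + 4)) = t - 6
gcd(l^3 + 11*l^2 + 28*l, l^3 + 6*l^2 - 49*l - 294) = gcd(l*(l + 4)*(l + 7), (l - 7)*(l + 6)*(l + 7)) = l + 7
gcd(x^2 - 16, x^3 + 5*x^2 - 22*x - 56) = x - 4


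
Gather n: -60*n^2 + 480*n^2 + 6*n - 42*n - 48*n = 420*n^2 - 84*n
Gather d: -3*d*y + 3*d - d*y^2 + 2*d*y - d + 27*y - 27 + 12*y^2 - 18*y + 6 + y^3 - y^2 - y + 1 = d*(-y^2 - y + 2) + y^3 + 11*y^2 + 8*y - 20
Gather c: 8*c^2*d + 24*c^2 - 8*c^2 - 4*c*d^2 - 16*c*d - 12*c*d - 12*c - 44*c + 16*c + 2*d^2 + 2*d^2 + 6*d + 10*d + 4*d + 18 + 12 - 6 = c^2*(8*d + 16) + c*(-4*d^2 - 28*d - 40) + 4*d^2 + 20*d + 24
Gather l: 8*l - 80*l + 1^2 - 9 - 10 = -72*l - 18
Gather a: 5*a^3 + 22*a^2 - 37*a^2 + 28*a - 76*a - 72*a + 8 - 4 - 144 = 5*a^3 - 15*a^2 - 120*a - 140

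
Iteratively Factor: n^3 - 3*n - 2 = (n + 1)*(n^2 - n - 2) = (n - 2)*(n + 1)*(n + 1)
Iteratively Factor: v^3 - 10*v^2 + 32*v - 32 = (v - 2)*(v^2 - 8*v + 16) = (v - 4)*(v - 2)*(v - 4)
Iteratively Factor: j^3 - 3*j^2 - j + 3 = (j + 1)*(j^2 - 4*j + 3) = (j - 1)*(j + 1)*(j - 3)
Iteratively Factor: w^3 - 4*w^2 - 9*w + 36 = (w - 3)*(w^2 - w - 12) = (w - 3)*(w + 3)*(w - 4)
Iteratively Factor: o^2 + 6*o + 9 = (o + 3)*(o + 3)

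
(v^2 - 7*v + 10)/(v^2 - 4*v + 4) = (v - 5)/(v - 2)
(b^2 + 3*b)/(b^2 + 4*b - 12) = b*(b + 3)/(b^2 + 4*b - 12)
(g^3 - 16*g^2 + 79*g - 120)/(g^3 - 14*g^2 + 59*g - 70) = (g^2 - 11*g + 24)/(g^2 - 9*g + 14)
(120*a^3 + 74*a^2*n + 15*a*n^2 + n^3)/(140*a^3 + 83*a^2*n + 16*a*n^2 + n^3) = (6*a + n)/(7*a + n)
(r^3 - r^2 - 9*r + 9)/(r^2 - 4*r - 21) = (r^2 - 4*r + 3)/(r - 7)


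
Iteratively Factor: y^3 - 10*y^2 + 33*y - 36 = (y - 4)*(y^2 - 6*y + 9) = (y - 4)*(y - 3)*(y - 3)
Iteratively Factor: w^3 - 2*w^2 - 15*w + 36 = (w + 4)*(w^2 - 6*w + 9) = (w - 3)*(w + 4)*(w - 3)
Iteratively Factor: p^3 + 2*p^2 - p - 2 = (p - 1)*(p^2 + 3*p + 2) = (p - 1)*(p + 2)*(p + 1)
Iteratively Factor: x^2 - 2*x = (x - 2)*(x)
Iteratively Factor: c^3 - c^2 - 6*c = (c + 2)*(c^2 - 3*c) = c*(c + 2)*(c - 3)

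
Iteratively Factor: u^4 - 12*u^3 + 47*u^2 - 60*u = (u - 3)*(u^3 - 9*u^2 + 20*u) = (u - 4)*(u - 3)*(u^2 - 5*u) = (u - 5)*(u - 4)*(u - 3)*(u)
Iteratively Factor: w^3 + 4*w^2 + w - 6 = (w + 3)*(w^2 + w - 2) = (w + 2)*(w + 3)*(w - 1)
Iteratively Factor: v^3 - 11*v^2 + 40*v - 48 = (v - 4)*(v^2 - 7*v + 12) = (v - 4)^2*(v - 3)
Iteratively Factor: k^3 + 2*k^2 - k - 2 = (k + 1)*(k^2 + k - 2) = (k + 1)*(k + 2)*(k - 1)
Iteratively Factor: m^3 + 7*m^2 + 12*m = (m + 4)*(m^2 + 3*m) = m*(m + 4)*(m + 3)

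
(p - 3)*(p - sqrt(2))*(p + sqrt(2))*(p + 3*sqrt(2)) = p^4 - 3*p^3 + 3*sqrt(2)*p^3 - 9*sqrt(2)*p^2 - 2*p^2 - 6*sqrt(2)*p + 6*p + 18*sqrt(2)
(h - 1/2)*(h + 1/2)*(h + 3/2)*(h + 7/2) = h^4 + 5*h^3 + 5*h^2 - 5*h/4 - 21/16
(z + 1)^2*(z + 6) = z^3 + 8*z^2 + 13*z + 6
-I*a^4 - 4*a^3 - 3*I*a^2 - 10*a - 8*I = (a - 4*I)*(a - 2*I)*(a + I)*(-I*a + 1)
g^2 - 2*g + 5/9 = (g - 5/3)*(g - 1/3)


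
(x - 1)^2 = x^2 - 2*x + 1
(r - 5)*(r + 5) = r^2 - 25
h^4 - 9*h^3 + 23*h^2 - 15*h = h*(h - 5)*(h - 3)*(h - 1)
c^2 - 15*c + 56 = (c - 8)*(c - 7)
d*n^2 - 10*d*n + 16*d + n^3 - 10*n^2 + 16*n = (d + n)*(n - 8)*(n - 2)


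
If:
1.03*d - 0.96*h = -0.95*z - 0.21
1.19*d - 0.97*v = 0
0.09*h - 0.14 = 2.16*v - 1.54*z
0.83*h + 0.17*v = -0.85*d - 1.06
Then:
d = -0.40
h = -0.76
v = -0.49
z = -0.56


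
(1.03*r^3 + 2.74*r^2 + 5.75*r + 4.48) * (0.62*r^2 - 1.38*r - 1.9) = 0.6386*r^5 + 0.2774*r^4 - 2.1732*r^3 - 10.3634*r^2 - 17.1074*r - 8.512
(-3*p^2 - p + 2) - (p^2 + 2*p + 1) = -4*p^2 - 3*p + 1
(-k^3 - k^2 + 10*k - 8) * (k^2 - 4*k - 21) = -k^5 + 3*k^4 + 35*k^3 - 27*k^2 - 178*k + 168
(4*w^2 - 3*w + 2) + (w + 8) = 4*w^2 - 2*w + 10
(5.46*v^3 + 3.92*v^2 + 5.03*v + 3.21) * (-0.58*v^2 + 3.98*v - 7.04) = -3.1668*v^5 + 19.4572*v^4 - 25.7542*v^3 - 9.4392*v^2 - 22.6354*v - 22.5984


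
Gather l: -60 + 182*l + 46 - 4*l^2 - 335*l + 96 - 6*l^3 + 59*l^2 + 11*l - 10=-6*l^3 + 55*l^2 - 142*l + 72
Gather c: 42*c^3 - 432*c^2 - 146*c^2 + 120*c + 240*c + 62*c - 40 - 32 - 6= 42*c^3 - 578*c^2 + 422*c - 78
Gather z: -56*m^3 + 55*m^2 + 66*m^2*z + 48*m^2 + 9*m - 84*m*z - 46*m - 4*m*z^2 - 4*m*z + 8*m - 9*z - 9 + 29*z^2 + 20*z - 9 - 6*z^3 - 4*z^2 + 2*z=-56*m^3 + 103*m^2 - 29*m - 6*z^3 + z^2*(25 - 4*m) + z*(66*m^2 - 88*m + 13) - 18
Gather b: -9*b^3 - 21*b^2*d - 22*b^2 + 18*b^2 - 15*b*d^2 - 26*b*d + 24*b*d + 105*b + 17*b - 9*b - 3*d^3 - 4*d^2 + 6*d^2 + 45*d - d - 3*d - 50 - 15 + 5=-9*b^3 + b^2*(-21*d - 4) + b*(-15*d^2 - 2*d + 113) - 3*d^3 + 2*d^2 + 41*d - 60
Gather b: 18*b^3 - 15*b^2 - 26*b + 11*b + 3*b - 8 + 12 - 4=18*b^3 - 15*b^2 - 12*b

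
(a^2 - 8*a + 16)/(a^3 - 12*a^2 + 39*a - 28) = (a - 4)/(a^2 - 8*a + 7)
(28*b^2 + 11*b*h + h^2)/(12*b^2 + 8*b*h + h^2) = (28*b^2 + 11*b*h + h^2)/(12*b^2 + 8*b*h + h^2)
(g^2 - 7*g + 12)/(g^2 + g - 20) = (g - 3)/(g + 5)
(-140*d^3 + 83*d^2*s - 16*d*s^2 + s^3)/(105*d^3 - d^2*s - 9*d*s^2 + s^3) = (-4*d + s)/(3*d + s)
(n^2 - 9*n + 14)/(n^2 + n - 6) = (n - 7)/(n + 3)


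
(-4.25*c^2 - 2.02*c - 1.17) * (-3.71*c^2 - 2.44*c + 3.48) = 15.7675*c^4 + 17.8642*c^3 - 5.5205*c^2 - 4.1748*c - 4.0716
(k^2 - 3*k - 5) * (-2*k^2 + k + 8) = -2*k^4 + 7*k^3 + 15*k^2 - 29*k - 40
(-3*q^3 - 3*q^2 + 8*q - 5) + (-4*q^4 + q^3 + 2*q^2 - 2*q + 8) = -4*q^4 - 2*q^3 - q^2 + 6*q + 3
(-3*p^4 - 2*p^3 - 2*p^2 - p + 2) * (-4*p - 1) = 12*p^5 + 11*p^4 + 10*p^3 + 6*p^2 - 7*p - 2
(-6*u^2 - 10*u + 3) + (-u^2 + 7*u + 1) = -7*u^2 - 3*u + 4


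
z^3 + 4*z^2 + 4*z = z*(z + 2)^2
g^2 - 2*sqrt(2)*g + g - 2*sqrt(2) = (g + 1)*(g - 2*sqrt(2))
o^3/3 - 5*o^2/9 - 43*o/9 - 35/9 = (o/3 + 1/3)*(o - 5)*(o + 7/3)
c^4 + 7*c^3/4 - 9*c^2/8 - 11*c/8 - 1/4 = (c - 1)*(c + 1/4)*(c + 1/2)*(c + 2)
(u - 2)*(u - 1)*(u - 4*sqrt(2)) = u^3 - 4*sqrt(2)*u^2 - 3*u^2 + 2*u + 12*sqrt(2)*u - 8*sqrt(2)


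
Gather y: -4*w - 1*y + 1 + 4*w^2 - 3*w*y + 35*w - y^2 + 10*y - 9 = 4*w^2 + 31*w - y^2 + y*(9 - 3*w) - 8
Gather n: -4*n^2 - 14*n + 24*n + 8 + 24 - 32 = -4*n^2 + 10*n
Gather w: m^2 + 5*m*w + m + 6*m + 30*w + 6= m^2 + 7*m + w*(5*m + 30) + 6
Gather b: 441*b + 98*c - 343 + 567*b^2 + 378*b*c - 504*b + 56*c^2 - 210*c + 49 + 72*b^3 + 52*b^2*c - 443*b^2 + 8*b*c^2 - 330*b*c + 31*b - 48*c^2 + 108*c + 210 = 72*b^3 + b^2*(52*c + 124) + b*(8*c^2 + 48*c - 32) + 8*c^2 - 4*c - 84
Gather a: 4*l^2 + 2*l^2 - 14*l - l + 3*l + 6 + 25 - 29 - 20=6*l^2 - 12*l - 18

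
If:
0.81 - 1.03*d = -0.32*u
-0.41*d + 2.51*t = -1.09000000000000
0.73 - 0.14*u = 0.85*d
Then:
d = 0.83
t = -0.30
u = 0.15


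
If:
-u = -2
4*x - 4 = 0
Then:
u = 2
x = 1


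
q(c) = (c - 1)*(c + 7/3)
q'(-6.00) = -10.67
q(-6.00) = 25.67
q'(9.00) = 19.33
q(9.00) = 90.67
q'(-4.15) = -6.97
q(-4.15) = 9.36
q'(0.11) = 1.55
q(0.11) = -2.17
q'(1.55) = 4.43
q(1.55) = 2.14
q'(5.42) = 12.17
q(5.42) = 34.27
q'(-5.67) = -10.01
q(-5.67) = 22.26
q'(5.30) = 11.93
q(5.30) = 32.82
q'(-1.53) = -1.73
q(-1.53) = -2.03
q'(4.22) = 9.77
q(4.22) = 21.10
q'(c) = 2*c + 4/3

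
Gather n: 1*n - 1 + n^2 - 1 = n^2 + n - 2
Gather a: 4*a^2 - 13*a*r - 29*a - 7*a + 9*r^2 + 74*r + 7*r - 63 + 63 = 4*a^2 + a*(-13*r - 36) + 9*r^2 + 81*r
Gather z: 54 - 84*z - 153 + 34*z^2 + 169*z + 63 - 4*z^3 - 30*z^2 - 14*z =-4*z^3 + 4*z^2 + 71*z - 36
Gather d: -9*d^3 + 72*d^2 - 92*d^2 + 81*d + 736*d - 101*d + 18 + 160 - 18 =-9*d^3 - 20*d^2 + 716*d + 160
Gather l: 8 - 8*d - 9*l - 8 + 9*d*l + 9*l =9*d*l - 8*d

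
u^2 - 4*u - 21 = (u - 7)*(u + 3)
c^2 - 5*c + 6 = (c - 3)*(c - 2)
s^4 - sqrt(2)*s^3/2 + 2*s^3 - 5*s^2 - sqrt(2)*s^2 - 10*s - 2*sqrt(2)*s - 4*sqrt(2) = (s - 2*sqrt(2))*(s + sqrt(2))*(sqrt(2)*s/2 + sqrt(2))*(sqrt(2)*s + 1)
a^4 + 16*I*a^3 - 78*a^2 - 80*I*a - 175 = (a - I)*(a + 5*I)^2*(a + 7*I)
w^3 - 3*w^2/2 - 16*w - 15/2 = (w - 5)*(w + 1/2)*(w + 3)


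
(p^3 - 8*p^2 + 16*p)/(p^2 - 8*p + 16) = p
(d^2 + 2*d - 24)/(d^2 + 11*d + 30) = (d - 4)/(d + 5)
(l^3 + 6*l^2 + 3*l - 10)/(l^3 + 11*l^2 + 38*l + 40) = (l - 1)/(l + 4)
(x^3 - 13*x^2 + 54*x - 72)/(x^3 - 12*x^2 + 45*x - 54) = (x - 4)/(x - 3)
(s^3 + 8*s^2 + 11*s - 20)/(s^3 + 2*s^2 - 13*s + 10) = (s + 4)/(s - 2)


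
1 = 1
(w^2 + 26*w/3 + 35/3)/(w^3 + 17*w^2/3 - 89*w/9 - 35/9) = 3*(3*w + 5)/(9*w^2 - 12*w - 5)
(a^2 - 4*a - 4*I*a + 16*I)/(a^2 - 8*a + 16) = (a - 4*I)/(a - 4)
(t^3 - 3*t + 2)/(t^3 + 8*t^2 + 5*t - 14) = (t - 1)/(t + 7)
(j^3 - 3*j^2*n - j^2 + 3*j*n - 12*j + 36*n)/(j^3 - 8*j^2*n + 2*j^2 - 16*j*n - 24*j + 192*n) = (j^2 - 3*j*n + 3*j - 9*n)/(j^2 - 8*j*n + 6*j - 48*n)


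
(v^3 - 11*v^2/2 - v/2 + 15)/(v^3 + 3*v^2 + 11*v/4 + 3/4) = 2*(v^2 - 7*v + 10)/(2*v^2 + 3*v + 1)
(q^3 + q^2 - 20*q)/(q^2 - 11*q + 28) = q*(q + 5)/(q - 7)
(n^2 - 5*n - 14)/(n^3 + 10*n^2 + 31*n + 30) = (n - 7)/(n^2 + 8*n + 15)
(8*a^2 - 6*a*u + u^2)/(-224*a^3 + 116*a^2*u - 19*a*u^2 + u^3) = (-2*a + u)/(56*a^2 - 15*a*u + u^2)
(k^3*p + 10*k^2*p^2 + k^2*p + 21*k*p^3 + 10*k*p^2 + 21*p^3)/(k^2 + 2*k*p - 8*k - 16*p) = p*(k^3 + 10*k^2*p + k^2 + 21*k*p^2 + 10*k*p + 21*p^2)/(k^2 + 2*k*p - 8*k - 16*p)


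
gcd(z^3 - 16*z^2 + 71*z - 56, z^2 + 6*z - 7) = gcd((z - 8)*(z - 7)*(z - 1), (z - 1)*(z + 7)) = z - 1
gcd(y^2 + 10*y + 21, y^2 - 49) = y + 7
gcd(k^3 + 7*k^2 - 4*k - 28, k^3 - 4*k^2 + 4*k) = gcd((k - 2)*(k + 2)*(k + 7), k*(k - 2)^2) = k - 2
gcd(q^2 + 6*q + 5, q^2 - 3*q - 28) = 1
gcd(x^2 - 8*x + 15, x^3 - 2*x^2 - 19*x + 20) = x - 5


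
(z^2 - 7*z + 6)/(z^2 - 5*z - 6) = (z - 1)/(z + 1)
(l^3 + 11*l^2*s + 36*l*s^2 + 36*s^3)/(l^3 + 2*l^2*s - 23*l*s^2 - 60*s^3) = (-l^2 - 8*l*s - 12*s^2)/(-l^2 + l*s + 20*s^2)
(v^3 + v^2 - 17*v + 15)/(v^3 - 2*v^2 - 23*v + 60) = (v - 1)/(v - 4)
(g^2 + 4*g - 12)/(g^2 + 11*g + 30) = (g - 2)/(g + 5)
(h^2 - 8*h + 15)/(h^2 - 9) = (h - 5)/(h + 3)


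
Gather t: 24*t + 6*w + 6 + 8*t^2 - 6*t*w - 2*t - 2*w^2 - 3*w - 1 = 8*t^2 + t*(22 - 6*w) - 2*w^2 + 3*w + 5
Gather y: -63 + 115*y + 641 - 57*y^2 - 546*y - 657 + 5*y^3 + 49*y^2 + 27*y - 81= 5*y^3 - 8*y^2 - 404*y - 160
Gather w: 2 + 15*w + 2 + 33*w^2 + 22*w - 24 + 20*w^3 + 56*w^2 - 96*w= 20*w^3 + 89*w^2 - 59*w - 20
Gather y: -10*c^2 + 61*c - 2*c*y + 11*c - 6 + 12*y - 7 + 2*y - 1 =-10*c^2 + 72*c + y*(14 - 2*c) - 14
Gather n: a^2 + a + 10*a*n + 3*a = a^2 + 10*a*n + 4*a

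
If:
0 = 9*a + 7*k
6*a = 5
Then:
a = 5/6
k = -15/14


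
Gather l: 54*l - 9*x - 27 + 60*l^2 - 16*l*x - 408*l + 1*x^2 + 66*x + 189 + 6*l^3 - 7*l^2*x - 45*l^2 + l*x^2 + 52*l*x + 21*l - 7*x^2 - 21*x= 6*l^3 + l^2*(15 - 7*x) + l*(x^2 + 36*x - 333) - 6*x^2 + 36*x + 162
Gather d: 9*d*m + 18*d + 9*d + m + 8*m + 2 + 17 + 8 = d*(9*m + 27) + 9*m + 27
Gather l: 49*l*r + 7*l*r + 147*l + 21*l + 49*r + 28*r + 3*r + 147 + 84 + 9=l*(56*r + 168) + 80*r + 240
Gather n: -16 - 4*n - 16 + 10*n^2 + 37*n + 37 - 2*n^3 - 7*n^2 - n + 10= -2*n^3 + 3*n^2 + 32*n + 15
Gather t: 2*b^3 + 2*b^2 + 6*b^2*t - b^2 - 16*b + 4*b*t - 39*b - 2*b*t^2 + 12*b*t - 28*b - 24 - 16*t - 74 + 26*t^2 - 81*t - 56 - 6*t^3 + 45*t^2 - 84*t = 2*b^3 + b^2 - 83*b - 6*t^3 + t^2*(71 - 2*b) + t*(6*b^2 + 16*b - 181) - 154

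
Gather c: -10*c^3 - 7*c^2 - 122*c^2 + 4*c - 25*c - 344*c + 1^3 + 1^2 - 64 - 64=-10*c^3 - 129*c^2 - 365*c - 126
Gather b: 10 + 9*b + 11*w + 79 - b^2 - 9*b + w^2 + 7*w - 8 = -b^2 + w^2 + 18*w + 81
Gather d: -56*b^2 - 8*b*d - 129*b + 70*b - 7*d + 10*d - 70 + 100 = -56*b^2 - 59*b + d*(3 - 8*b) + 30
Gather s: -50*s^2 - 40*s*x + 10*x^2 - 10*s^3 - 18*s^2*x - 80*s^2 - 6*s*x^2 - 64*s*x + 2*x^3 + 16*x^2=-10*s^3 + s^2*(-18*x - 130) + s*(-6*x^2 - 104*x) + 2*x^3 + 26*x^2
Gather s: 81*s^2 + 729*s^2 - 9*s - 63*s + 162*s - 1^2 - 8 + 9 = 810*s^2 + 90*s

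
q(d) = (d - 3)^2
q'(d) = 2*d - 6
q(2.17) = 0.69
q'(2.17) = -1.66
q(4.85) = 3.42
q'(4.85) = 3.70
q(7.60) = 21.16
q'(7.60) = 9.20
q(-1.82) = 23.23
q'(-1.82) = -9.64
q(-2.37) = 28.84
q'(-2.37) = -10.74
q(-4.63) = 58.22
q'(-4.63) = -15.26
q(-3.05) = 36.60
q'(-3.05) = -12.10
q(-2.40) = 29.16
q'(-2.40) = -10.80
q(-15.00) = 324.00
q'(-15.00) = -36.00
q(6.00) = 9.00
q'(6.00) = 6.00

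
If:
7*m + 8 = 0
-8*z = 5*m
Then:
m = -8/7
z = 5/7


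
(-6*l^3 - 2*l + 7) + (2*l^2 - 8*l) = -6*l^3 + 2*l^2 - 10*l + 7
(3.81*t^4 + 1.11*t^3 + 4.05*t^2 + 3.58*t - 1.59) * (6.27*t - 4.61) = 23.8887*t^5 - 10.6044*t^4 + 20.2764*t^3 + 3.7761*t^2 - 26.4731*t + 7.3299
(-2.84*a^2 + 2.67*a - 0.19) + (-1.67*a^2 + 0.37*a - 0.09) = -4.51*a^2 + 3.04*a - 0.28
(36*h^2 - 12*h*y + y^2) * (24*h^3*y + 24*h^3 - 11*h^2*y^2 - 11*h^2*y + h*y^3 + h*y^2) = 864*h^5*y + 864*h^5 - 684*h^4*y^2 - 684*h^4*y + 192*h^3*y^3 + 192*h^3*y^2 - 23*h^2*y^4 - 23*h^2*y^3 + h*y^5 + h*y^4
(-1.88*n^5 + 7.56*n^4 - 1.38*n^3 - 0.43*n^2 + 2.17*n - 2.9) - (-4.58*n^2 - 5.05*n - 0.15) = -1.88*n^5 + 7.56*n^4 - 1.38*n^3 + 4.15*n^2 + 7.22*n - 2.75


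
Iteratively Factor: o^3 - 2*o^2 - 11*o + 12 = (o - 4)*(o^2 + 2*o - 3) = (o - 4)*(o + 3)*(o - 1)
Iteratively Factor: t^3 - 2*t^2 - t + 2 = (t - 1)*(t^2 - t - 2) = (t - 1)*(t + 1)*(t - 2)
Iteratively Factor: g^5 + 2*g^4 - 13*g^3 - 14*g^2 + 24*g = (g)*(g^4 + 2*g^3 - 13*g^2 - 14*g + 24) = g*(g + 4)*(g^3 - 2*g^2 - 5*g + 6) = g*(g + 2)*(g + 4)*(g^2 - 4*g + 3) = g*(g - 1)*(g + 2)*(g + 4)*(g - 3)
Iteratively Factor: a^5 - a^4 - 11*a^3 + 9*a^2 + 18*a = (a + 1)*(a^4 - 2*a^3 - 9*a^2 + 18*a) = (a - 3)*(a + 1)*(a^3 + a^2 - 6*a) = (a - 3)*(a + 1)*(a + 3)*(a^2 - 2*a) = (a - 3)*(a - 2)*(a + 1)*(a + 3)*(a)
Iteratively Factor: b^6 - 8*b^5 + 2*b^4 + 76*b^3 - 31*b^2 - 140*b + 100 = (b - 5)*(b^5 - 3*b^4 - 13*b^3 + 11*b^2 + 24*b - 20) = (b - 5)*(b + 2)*(b^4 - 5*b^3 - 3*b^2 + 17*b - 10) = (b - 5)*(b + 2)^2*(b^3 - 7*b^2 + 11*b - 5) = (b - 5)*(b - 1)*(b + 2)^2*(b^2 - 6*b + 5) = (b - 5)^2*(b - 1)*(b + 2)^2*(b - 1)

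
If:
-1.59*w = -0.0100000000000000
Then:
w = 0.01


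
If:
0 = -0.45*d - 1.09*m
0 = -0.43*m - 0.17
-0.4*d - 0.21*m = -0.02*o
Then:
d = 0.96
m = -0.40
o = 15.00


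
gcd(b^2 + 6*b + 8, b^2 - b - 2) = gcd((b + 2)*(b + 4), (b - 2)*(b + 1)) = 1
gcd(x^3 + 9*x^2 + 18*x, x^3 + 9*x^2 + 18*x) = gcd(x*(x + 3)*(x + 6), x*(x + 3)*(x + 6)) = x^3 + 9*x^2 + 18*x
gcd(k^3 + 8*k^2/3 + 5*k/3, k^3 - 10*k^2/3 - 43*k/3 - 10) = k^2 + 8*k/3 + 5/3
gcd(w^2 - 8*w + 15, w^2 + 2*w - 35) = w - 5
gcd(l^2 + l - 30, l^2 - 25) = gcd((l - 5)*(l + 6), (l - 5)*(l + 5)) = l - 5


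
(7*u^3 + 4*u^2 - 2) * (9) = 63*u^3 + 36*u^2 - 18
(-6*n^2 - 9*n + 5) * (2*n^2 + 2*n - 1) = -12*n^4 - 30*n^3 - 2*n^2 + 19*n - 5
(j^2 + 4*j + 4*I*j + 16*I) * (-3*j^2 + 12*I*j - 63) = -3*j^4 - 12*j^3 - 111*j^2 - 444*j - 252*I*j - 1008*I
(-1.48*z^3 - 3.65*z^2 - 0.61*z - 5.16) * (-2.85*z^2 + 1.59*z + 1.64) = 4.218*z^5 + 8.0493*z^4 - 6.4922*z^3 + 7.7501*z^2 - 9.2048*z - 8.4624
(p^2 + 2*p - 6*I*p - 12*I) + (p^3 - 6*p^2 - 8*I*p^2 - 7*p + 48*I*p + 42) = p^3 - 5*p^2 - 8*I*p^2 - 5*p + 42*I*p + 42 - 12*I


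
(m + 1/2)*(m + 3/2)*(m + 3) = m^3 + 5*m^2 + 27*m/4 + 9/4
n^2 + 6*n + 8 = (n + 2)*(n + 4)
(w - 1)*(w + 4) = w^2 + 3*w - 4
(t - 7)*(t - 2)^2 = t^3 - 11*t^2 + 32*t - 28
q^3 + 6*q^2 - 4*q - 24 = (q - 2)*(q + 2)*(q + 6)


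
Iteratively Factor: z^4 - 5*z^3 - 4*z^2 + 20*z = (z - 2)*(z^3 - 3*z^2 - 10*z) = (z - 2)*(z + 2)*(z^2 - 5*z) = z*(z - 2)*(z + 2)*(z - 5)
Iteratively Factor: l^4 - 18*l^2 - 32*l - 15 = (l + 3)*(l^3 - 3*l^2 - 9*l - 5) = (l - 5)*(l + 3)*(l^2 + 2*l + 1) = (l - 5)*(l + 1)*(l + 3)*(l + 1)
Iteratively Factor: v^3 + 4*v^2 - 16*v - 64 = (v + 4)*(v^2 - 16) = (v + 4)^2*(v - 4)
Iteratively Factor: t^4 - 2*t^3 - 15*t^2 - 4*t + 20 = (t - 5)*(t^3 + 3*t^2 - 4) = (t - 5)*(t + 2)*(t^2 + t - 2) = (t - 5)*(t + 2)^2*(t - 1)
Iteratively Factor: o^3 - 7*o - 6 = (o + 1)*(o^2 - o - 6) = (o + 1)*(o + 2)*(o - 3)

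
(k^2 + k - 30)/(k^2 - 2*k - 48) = (k - 5)/(k - 8)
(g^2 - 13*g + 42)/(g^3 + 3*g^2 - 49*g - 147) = (g - 6)/(g^2 + 10*g + 21)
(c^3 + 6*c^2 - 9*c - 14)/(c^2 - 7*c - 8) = (c^2 + 5*c - 14)/(c - 8)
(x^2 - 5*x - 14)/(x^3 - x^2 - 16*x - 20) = (x - 7)/(x^2 - 3*x - 10)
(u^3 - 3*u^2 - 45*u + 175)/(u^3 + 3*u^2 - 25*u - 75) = (u^2 + 2*u - 35)/(u^2 + 8*u + 15)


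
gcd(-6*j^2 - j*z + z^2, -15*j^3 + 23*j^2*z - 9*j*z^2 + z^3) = -3*j + z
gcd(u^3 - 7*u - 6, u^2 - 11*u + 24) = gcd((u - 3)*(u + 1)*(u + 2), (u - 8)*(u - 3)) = u - 3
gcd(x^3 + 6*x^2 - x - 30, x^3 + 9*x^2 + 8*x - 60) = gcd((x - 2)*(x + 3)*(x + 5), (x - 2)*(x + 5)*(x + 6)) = x^2 + 3*x - 10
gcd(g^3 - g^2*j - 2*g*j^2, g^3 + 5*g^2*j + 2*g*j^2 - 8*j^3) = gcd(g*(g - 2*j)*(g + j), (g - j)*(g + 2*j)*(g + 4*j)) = 1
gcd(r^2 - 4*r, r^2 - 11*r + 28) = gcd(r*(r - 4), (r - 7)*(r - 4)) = r - 4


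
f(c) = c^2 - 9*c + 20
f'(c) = 2*c - 9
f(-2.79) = 52.89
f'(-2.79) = -14.58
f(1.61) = 8.10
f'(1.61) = -5.78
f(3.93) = 0.07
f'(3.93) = -1.14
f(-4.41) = 79.14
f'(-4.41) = -17.82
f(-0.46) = 24.35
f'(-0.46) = -9.92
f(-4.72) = 84.76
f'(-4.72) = -18.44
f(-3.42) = 62.48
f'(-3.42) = -15.84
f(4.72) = -0.20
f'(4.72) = 0.44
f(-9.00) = 182.00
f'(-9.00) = -27.00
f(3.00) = 2.00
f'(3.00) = -3.00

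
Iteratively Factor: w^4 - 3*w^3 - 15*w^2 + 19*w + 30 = (w + 1)*(w^3 - 4*w^2 - 11*w + 30) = (w - 5)*(w + 1)*(w^2 + w - 6) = (w - 5)*(w - 2)*(w + 1)*(w + 3)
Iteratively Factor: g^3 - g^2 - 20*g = (g + 4)*(g^2 - 5*g) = g*(g + 4)*(g - 5)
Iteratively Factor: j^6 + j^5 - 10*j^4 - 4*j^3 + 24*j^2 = (j - 2)*(j^5 + 3*j^4 - 4*j^3 - 12*j^2) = (j - 2)^2*(j^4 + 5*j^3 + 6*j^2) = j*(j - 2)^2*(j^3 + 5*j^2 + 6*j) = j^2*(j - 2)^2*(j^2 + 5*j + 6) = j^2*(j - 2)^2*(j + 2)*(j + 3)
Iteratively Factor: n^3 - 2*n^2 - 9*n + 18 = (n + 3)*(n^2 - 5*n + 6) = (n - 3)*(n + 3)*(n - 2)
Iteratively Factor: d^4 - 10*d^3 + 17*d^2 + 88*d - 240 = (d - 4)*(d^3 - 6*d^2 - 7*d + 60) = (d - 4)^2*(d^2 - 2*d - 15) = (d - 5)*(d - 4)^2*(d + 3)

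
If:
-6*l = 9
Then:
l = -3/2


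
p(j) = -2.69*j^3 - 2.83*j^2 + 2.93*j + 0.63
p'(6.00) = -321.55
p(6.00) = -664.71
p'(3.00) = -86.68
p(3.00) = -88.68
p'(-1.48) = -6.37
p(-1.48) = -1.18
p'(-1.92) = -15.95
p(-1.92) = 3.61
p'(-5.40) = -201.83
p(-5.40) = 325.86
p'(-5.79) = -234.84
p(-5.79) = 410.93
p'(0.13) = 2.06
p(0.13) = 0.96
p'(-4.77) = -153.69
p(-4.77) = 214.21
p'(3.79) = -134.44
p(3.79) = -175.36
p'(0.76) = -6.03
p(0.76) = 0.04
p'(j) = -8.07*j^2 - 5.66*j + 2.93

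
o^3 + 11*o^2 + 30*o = o*(o + 5)*(o + 6)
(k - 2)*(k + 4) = k^2 + 2*k - 8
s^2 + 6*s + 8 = (s + 2)*(s + 4)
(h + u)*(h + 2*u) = h^2 + 3*h*u + 2*u^2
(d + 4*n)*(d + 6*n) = d^2 + 10*d*n + 24*n^2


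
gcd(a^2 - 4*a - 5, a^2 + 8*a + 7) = a + 1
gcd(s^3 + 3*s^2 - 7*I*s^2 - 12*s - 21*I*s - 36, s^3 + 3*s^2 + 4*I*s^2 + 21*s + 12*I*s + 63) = s^2 + s*(3 - 3*I) - 9*I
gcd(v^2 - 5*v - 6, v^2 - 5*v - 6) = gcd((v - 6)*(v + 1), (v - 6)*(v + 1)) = v^2 - 5*v - 6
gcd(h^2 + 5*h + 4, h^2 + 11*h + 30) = 1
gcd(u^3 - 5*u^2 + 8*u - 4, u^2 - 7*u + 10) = u - 2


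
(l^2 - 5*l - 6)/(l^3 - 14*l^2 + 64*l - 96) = (l + 1)/(l^2 - 8*l + 16)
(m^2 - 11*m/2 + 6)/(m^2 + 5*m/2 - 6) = (m - 4)/(m + 4)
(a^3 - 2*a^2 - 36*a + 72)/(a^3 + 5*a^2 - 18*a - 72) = (a^2 - 8*a + 12)/(a^2 - a - 12)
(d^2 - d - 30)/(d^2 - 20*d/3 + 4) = 3*(d + 5)/(3*d - 2)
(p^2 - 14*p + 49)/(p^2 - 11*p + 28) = (p - 7)/(p - 4)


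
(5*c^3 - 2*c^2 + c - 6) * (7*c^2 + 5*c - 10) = 35*c^5 + 11*c^4 - 53*c^3 - 17*c^2 - 40*c + 60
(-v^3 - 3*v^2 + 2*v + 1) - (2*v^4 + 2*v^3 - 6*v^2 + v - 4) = -2*v^4 - 3*v^3 + 3*v^2 + v + 5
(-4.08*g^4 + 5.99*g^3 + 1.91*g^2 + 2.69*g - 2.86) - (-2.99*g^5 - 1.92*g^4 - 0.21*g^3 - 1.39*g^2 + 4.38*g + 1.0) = 2.99*g^5 - 2.16*g^4 + 6.2*g^3 + 3.3*g^2 - 1.69*g - 3.86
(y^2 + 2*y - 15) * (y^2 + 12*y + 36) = y^4 + 14*y^3 + 45*y^2 - 108*y - 540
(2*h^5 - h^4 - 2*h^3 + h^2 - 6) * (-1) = -2*h^5 + h^4 + 2*h^3 - h^2 + 6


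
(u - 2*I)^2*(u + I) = u^3 - 3*I*u^2 - 4*I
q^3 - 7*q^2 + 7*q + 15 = (q - 5)*(q - 3)*(q + 1)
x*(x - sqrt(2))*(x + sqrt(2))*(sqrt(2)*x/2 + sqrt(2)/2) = sqrt(2)*x^4/2 + sqrt(2)*x^3/2 - sqrt(2)*x^2 - sqrt(2)*x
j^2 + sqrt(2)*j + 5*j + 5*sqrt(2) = (j + 5)*(j + sqrt(2))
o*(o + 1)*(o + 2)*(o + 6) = o^4 + 9*o^3 + 20*o^2 + 12*o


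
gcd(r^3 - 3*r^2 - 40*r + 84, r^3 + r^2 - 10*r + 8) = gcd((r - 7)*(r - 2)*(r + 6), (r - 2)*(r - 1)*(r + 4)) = r - 2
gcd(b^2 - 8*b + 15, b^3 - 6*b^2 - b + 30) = b^2 - 8*b + 15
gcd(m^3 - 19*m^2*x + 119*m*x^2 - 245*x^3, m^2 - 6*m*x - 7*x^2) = -m + 7*x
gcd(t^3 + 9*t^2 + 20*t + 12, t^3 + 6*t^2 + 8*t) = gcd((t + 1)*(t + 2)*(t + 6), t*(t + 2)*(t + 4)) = t + 2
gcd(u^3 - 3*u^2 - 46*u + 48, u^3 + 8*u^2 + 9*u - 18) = u^2 + 5*u - 6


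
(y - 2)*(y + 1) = y^2 - y - 2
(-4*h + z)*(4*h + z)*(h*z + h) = -16*h^3*z - 16*h^3 + h*z^3 + h*z^2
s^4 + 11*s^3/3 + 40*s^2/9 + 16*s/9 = s*(s + 1)*(s + 4/3)^2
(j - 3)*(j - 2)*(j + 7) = j^3 + 2*j^2 - 29*j + 42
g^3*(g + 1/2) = g^4 + g^3/2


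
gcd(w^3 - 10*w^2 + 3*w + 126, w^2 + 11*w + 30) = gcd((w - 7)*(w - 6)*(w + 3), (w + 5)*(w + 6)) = 1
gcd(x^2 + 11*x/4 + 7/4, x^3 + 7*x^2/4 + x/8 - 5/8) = x + 1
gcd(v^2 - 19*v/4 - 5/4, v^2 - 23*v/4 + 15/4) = v - 5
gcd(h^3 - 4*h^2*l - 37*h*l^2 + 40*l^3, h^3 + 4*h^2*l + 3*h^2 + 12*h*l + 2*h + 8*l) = 1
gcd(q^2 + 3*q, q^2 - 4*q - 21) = q + 3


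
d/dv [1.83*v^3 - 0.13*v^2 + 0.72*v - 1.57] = 5.49*v^2 - 0.26*v + 0.72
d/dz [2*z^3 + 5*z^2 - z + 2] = 6*z^2 + 10*z - 1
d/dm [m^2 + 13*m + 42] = 2*m + 13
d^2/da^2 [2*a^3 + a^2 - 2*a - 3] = 12*a + 2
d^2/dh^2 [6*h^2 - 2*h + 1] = 12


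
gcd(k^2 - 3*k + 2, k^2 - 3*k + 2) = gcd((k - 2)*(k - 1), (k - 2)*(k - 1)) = k^2 - 3*k + 2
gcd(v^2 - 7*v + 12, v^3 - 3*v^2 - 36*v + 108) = v - 3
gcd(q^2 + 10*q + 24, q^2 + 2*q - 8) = q + 4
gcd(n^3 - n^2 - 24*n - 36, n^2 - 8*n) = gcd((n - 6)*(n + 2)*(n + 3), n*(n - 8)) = 1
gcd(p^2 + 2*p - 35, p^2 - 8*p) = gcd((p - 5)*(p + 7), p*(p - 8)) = 1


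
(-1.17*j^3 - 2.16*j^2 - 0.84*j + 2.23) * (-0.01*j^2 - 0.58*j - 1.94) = 0.0117*j^5 + 0.7002*j^4 + 3.531*j^3 + 4.6553*j^2 + 0.3362*j - 4.3262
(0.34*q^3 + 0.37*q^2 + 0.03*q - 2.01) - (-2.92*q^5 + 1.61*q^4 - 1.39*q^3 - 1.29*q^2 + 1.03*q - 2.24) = 2.92*q^5 - 1.61*q^4 + 1.73*q^3 + 1.66*q^2 - 1.0*q + 0.23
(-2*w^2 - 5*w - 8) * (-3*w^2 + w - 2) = 6*w^4 + 13*w^3 + 23*w^2 + 2*w + 16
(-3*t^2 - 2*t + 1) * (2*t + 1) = -6*t^3 - 7*t^2 + 1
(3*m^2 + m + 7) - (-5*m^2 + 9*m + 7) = 8*m^2 - 8*m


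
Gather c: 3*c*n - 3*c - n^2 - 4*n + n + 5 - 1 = c*(3*n - 3) - n^2 - 3*n + 4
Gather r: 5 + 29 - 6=28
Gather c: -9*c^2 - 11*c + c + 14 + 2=-9*c^2 - 10*c + 16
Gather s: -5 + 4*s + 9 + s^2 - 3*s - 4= s^2 + s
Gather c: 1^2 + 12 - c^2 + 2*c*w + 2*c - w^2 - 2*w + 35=-c^2 + c*(2*w + 2) - w^2 - 2*w + 48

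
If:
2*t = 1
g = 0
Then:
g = 0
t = 1/2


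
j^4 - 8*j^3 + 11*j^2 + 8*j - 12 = (j - 6)*(j - 2)*(j - 1)*(j + 1)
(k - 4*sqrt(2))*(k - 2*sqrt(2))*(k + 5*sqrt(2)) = k^3 - sqrt(2)*k^2 - 44*k + 80*sqrt(2)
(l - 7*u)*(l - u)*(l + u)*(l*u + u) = l^4*u - 7*l^3*u^2 + l^3*u - l^2*u^3 - 7*l^2*u^2 + 7*l*u^4 - l*u^3 + 7*u^4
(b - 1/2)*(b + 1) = b^2 + b/2 - 1/2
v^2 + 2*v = v*(v + 2)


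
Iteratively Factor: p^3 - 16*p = (p)*(p^2 - 16) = p*(p - 4)*(p + 4)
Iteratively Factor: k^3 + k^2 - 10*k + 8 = (k - 2)*(k^2 + 3*k - 4) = (k - 2)*(k + 4)*(k - 1)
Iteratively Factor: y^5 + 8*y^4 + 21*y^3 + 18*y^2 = (y + 2)*(y^4 + 6*y^3 + 9*y^2) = y*(y + 2)*(y^3 + 6*y^2 + 9*y) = y^2*(y + 2)*(y^2 + 6*y + 9) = y^2*(y + 2)*(y + 3)*(y + 3)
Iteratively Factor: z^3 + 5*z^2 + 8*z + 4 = (z + 1)*(z^2 + 4*z + 4) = (z + 1)*(z + 2)*(z + 2)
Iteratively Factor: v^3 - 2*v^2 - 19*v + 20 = (v - 1)*(v^2 - v - 20) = (v - 1)*(v + 4)*(v - 5)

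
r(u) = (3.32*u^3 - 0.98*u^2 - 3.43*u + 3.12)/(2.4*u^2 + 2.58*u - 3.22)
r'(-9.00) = 1.34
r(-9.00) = -14.68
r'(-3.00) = -0.22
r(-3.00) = -7.99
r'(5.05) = 1.32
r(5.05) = 5.47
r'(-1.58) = -39.37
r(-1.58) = 5.37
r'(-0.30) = 0.20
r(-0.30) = -1.05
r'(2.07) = 1.11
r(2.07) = 1.71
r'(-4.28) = 1.01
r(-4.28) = -8.77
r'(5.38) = 1.33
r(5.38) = 5.91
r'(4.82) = 1.32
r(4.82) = 5.17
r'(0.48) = -2.41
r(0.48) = -1.13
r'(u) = (-4.8*u - 2.58)*(3.32*u^3 - 0.98*u^2 - 3.43*u + 3.12)/(2.4*u^2 + 2.58*u - 3.22)^2 + (9.96*u^2 - 1.96*u - 3.43)/(2.4*u^2 + 2.58*u - 3.22)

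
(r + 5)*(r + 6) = r^2 + 11*r + 30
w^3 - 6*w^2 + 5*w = w*(w - 5)*(w - 1)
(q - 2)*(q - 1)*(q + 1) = q^3 - 2*q^2 - q + 2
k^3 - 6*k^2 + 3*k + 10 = (k - 5)*(k - 2)*(k + 1)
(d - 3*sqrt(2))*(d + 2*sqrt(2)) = d^2 - sqrt(2)*d - 12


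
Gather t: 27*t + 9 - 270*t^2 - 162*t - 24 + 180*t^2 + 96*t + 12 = -90*t^2 - 39*t - 3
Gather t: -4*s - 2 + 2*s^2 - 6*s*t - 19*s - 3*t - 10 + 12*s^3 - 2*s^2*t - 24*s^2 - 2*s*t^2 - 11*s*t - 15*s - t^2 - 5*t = 12*s^3 - 22*s^2 - 38*s + t^2*(-2*s - 1) + t*(-2*s^2 - 17*s - 8) - 12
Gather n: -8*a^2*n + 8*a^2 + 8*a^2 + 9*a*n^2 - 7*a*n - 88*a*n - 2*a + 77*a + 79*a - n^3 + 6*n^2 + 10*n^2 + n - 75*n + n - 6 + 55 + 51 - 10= 16*a^2 + 154*a - n^3 + n^2*(9*a + 16) + n*(-8*a^2 - 95*a - 73) + 90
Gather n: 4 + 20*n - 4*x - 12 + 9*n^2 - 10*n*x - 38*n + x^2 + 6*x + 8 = 9*n^2 + n*(-10*x - 18) + x^2 + 2*x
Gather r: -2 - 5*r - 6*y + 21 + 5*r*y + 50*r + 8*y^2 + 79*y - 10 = r*(5*y + 45) + 8*y^2 + 73*y + 9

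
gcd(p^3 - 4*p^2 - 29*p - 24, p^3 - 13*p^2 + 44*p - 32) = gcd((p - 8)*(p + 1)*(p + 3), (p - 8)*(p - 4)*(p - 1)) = p - 8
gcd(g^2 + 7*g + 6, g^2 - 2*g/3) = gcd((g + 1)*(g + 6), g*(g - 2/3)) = 1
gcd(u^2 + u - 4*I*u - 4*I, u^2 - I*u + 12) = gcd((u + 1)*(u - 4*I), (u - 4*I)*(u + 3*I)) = u - 4*I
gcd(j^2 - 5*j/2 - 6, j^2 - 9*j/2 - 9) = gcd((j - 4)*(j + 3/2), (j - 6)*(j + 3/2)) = j + 3/2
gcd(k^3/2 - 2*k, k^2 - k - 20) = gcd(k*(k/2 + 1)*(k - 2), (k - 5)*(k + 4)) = 1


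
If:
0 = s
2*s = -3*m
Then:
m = 0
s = 0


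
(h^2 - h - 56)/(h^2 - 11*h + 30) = (h^2 - h - 56)/(h^2 - 11*h + 30)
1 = 1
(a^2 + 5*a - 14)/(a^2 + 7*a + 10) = (a^2 + 5*a - 14)/(a^2 + 7*a + 10)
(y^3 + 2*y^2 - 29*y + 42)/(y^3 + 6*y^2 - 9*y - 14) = (y - 3)/(y + 1)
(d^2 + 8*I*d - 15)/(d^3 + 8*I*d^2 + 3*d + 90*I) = (d + 3*I)/(d^2 + 3*I*d + 18)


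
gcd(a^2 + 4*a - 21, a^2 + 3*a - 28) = a + 7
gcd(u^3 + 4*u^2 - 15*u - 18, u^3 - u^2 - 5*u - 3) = u^2 - 2*u - 3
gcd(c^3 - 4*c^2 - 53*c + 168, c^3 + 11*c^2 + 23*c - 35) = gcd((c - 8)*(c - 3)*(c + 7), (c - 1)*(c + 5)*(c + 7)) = c + 7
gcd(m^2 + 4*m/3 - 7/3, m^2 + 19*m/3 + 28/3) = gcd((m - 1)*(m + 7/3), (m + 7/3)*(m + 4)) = m + 7/3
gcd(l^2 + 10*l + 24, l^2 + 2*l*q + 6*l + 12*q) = l + 6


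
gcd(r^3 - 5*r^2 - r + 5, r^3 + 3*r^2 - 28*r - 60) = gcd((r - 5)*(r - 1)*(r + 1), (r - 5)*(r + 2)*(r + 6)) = r - 5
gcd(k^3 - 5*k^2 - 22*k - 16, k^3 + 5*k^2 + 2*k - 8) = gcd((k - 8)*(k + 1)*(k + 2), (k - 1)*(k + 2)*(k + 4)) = k + 2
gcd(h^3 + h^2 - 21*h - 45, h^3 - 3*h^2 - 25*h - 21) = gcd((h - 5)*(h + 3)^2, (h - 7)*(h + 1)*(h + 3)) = h + 3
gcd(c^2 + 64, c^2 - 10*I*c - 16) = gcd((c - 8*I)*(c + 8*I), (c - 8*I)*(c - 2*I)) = c - 8*I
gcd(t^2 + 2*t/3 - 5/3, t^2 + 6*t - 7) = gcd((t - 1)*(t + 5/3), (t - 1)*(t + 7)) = t - 1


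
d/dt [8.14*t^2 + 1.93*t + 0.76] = 16.28*t + 1.93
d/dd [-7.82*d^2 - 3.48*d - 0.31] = -15.64*d - 3.48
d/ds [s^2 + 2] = 2*s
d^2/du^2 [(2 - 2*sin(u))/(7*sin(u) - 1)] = 12*(-7*sin(u)^2 - sin(u) + 14)/(7*sin(u) - 1)^3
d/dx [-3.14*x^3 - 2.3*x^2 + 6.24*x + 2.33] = -9.42*x^2 - 4.6*x + 6.24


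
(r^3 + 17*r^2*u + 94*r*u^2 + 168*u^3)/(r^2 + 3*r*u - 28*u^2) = (r^2 + 10*r*u + 24*u^2)/(r - 4*u)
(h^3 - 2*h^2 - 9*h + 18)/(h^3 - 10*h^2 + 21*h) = (h^2 + h - 6)/(h*(h - 7))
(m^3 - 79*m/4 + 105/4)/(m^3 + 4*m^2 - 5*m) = (m^2 - 5*m + 21/4)/(m*(m - 1))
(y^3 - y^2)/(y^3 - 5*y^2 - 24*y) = y*(1 - y)/(-y^2 + 5*y + 24)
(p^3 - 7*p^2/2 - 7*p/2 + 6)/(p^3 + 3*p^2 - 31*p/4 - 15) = 2*(p^2 - 5*p + 4)/(2*p^2 + 3*p - 20)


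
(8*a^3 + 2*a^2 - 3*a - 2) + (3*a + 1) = 8*a^3 + 2*a^2 - 1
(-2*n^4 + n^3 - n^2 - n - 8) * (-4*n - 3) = 8*n^5 + 2*n^4 + n^3 + 7*n^2 + 35*n + 24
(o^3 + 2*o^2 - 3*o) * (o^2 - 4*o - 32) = o^5 - 2*o^4 - 43*o^3 - 52*o^2 + 96*o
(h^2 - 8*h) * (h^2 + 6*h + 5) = h^4 - 2*h^3 - 43*h^2 - 40*h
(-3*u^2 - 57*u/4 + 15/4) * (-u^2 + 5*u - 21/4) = 3*u^4 - 3*u^3/4 - 237*u^2/4 + 1497*u/16 - 315/16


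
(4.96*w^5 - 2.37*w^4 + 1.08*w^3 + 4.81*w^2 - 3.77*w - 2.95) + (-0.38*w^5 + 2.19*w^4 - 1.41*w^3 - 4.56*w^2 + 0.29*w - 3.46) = 4.58*w^5 - 0.18*w^4 - 0.33*w^3 + 0.25*w^2 - 3.48*w - 6.41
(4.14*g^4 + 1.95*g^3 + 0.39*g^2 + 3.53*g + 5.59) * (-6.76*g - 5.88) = -27.9864*g^5 - 37.5252*g^4 - 14.1024*g^3 - 26.156*g^2 - 58.5448*g - 32.8692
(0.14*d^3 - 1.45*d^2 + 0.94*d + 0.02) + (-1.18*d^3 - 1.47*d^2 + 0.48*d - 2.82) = -1.04*d^3 - 2.92*d^2 + 1.42*d - 2.8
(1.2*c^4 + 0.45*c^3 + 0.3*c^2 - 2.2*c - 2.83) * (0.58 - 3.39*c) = -4.068*c^5 - 0.8295*c^4 - 0.756*c^3 + 7.632*c^2 + 8.3177*c - 1.6414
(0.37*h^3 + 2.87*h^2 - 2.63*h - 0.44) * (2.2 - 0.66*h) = -0.2442*h^4 - 1.0802*h^3 + 8.0498*h^2 - 5.4956*h - 0.968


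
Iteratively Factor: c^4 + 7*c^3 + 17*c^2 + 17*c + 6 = (c + 2)*(c^3 + 5*c^2 + 7*c + 3) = (c + 2)*(c + 3)*(c^2 + 2*c + 1) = (c + 1)*(c + 2)*(c + 3)*(c + 1)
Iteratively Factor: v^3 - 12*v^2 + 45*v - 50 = (v - 2)*(v^2 - 10*v + 25) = (v - 5)*(v - 2)*(v - 5)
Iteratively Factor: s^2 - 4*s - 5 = (s - 5)*(s + 1)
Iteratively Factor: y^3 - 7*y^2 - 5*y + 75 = (y + 3)*(y^2 - 10*y + 25) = (y - 5)*(y + 3)*(y - 5)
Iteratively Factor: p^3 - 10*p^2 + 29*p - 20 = (p - 1)*(p^2 - 9*p + 20) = (p - 4)*(p - 1)*(p - 5)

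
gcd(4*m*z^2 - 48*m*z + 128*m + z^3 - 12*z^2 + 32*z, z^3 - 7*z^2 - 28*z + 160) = z^2 - 12*z + 32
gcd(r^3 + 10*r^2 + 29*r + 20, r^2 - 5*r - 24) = 1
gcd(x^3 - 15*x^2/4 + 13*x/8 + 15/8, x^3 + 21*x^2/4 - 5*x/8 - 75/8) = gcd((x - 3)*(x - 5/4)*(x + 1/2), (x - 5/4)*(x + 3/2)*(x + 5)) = x - 5/4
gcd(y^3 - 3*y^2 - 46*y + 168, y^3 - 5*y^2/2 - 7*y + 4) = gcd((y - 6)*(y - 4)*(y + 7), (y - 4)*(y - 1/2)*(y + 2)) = y - 4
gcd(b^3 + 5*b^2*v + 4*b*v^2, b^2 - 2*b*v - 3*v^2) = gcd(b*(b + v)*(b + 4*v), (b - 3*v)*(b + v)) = b + v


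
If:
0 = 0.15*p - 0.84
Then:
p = 5.60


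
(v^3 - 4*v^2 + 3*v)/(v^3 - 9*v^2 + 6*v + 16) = v*(v^2 - 4*v + 3)/(v^3 - 9*v^2 + 6*v + 16)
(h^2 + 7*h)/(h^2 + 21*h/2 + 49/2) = 2*h/(2*h + 7)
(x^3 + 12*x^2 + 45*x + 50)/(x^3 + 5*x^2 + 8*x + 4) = (x^2 + 10*x + 25)/(x^2 + 3*x + 2)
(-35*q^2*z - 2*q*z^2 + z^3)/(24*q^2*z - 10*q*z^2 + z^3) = (-35*q^2 - 2*q*z + z^2)/(24*q^2 - 10*q*z + z^2)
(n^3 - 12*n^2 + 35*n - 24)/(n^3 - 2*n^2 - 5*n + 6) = (n - 8)/(n + 2)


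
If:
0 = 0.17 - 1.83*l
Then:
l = 0.09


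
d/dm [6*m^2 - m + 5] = 12*m - 1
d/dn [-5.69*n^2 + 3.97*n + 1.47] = 3.97 - 11.38*n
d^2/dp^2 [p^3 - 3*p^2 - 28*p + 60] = 6*p - 6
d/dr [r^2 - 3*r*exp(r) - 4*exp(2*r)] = -3*r*exp(r) + 2*r - 8*exp(2*r) - 3*exp(r)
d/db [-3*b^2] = -6*b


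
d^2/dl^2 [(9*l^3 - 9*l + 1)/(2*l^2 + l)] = 2*(-27*l^3 + 12*l^2 + 6*l + 1)/(l^3*(8*l^3 + 12*l^2 + 6*l + 1))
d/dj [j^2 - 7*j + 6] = 2*j - 7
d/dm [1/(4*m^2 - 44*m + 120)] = (11 - 2*m)/(4*(m^2 - 11*m + 30)^2)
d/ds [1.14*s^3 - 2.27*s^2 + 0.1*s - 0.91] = 3.42*s^2 - 4.54*s + 0.1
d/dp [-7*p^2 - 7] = -14*p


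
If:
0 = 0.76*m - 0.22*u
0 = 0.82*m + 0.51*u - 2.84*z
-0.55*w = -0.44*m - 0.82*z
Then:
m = 1.1*z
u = 3.8*z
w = 2.37090909090909*z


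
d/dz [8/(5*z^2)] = -16/(5*z^3)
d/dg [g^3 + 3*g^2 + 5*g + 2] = 3*g^2 + 6*g + 5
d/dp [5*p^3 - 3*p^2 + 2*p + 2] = 15*p^2 - 6*p + 2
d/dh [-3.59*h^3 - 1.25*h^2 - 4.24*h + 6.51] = -10.77*h^2 - 2.5*h - 4.24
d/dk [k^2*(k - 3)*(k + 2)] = k*(4*k^2 - 3*k - 12)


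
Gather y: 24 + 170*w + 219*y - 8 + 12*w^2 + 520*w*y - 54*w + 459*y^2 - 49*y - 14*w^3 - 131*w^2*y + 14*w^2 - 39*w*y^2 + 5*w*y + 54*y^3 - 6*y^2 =-14*w^3 + 26*w^2 + 116*w + 54*y^3 + y^2*(453 - 39*w) + y*(-131*w^2 + 525*w + 170) + 16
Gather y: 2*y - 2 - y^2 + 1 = -y^2 + 2*y - 1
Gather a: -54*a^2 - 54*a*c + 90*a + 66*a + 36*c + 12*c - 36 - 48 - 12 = -54*a^2 + a*(156 - 54*c) + 48*c - 96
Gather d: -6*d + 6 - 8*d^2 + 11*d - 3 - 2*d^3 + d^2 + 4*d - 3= -2*d^3 - 7*d^2 + 9*d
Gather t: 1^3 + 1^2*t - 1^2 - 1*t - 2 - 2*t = -2*t - 2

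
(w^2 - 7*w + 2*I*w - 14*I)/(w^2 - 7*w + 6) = (w^2 + w*(-7 + 2*I) - 14*I)/(w^2 - 7*w + 6)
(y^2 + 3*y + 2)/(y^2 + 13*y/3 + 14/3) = 3*(y + 1)/(3*y + 7)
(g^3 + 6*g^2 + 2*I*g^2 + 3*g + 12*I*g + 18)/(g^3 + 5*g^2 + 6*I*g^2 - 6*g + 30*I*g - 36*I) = (g^2 + 2*I*g + 3)/(g^2 + g*(-1 + 6*I) - 6*I)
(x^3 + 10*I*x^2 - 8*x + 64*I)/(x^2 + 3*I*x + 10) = (x^2 + 12*I*x - 32)/(x + 5*I)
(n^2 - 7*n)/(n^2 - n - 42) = n/(n + 6)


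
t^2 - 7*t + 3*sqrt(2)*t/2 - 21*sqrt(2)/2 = (t - 7)*(t + 3*sqrt(2)/2)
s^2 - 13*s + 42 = (s - 7)*(s - 6)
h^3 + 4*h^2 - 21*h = h*(h - 3)*(h + 7)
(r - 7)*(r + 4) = r^2 - 3*r - 28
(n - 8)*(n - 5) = n^2 - 13*n + 40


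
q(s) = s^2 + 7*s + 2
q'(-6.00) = -5.00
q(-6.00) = -4.00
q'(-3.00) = 1.00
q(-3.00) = -10.00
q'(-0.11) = 6.78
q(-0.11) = 1.24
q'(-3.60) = -0.20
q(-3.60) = -10.24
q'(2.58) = 12.16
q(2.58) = 26.72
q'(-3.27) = 0.46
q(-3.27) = -10.20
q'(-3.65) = -0.30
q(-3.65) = -10.23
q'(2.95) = 12.90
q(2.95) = 31.35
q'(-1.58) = 3.84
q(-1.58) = -6.56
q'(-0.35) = 6.30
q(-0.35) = -0.33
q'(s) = 2*s + 7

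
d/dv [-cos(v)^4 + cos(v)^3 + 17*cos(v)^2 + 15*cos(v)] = (4*cos(v)^3 - 3*cos(v)^2 - 34*cos(v) - 15)*sin(v)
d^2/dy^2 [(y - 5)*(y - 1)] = 2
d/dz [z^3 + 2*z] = 3*z^2 + 2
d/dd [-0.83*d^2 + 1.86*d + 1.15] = 1.86 - 1.66*d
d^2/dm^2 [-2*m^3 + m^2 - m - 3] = 2 - 12*m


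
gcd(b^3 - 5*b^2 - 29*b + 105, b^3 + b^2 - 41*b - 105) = b^2 - 2*b - 35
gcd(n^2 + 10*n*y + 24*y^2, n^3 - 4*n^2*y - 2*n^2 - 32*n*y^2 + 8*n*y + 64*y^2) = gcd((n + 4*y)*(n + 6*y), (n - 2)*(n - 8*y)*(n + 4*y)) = n + 4*y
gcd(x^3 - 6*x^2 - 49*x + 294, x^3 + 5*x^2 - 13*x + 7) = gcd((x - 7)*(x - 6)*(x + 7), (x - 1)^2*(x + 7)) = x + 7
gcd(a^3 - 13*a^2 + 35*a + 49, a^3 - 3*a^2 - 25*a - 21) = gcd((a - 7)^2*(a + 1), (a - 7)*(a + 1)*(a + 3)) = a^2 - 6*a - 7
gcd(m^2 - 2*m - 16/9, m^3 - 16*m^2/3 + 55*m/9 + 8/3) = m - 8/3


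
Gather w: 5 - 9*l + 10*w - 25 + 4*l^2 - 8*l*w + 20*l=4*l^2 + 11*l + w*(10 - 8*l) - 20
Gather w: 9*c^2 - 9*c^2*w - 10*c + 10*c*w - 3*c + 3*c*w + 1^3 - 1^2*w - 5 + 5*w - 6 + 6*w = 9*c^2 - 13*c + w*(-9*c^2 + 13*c + 10) - 10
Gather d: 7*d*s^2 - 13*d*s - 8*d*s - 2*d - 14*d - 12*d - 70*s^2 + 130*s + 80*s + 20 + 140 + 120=d*(7*s^2 - 21*s - 28) - 70*s^2 + 210*s + 280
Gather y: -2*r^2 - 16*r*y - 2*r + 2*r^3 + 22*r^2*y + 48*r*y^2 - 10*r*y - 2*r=2*r^3 - 2*r^2 + 48*r*y^2 - 4*r + y*(22*r^2 - 26*r)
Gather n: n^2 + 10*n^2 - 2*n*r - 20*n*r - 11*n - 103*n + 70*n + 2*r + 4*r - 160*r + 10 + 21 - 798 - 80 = 11*n^2 + n*(-22*r - 44) - 154*r - 847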